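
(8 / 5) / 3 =8 / 15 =0.53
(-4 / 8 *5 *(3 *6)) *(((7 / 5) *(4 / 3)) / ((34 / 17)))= -42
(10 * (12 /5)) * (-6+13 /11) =-1272 /11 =-115.64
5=5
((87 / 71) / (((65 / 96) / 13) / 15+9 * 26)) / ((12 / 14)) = 29232 / 4784903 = 0.01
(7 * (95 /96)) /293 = 665 /28128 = 0.02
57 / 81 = 19 / 27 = 0.70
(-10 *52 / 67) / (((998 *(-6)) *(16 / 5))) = 325 / 802392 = 0.00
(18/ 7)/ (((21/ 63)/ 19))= 1026/ 7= 146.57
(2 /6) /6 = 1 /18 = 0.06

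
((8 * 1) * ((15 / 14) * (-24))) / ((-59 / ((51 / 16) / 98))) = 2295 / 20237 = 0.11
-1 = -1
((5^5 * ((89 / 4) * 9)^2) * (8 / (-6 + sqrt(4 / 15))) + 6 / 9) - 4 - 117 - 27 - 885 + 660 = -182818440.13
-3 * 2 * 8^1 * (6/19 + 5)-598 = -16210/19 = -853.16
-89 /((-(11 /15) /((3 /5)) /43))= 34443 /11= 3131.18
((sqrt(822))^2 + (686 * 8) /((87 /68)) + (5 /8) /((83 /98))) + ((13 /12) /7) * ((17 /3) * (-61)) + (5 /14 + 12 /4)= 219319259 /43326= 5062.07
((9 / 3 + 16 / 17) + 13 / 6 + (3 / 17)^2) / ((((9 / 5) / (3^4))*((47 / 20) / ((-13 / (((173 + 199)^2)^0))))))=-20757750 / 13583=-1528.22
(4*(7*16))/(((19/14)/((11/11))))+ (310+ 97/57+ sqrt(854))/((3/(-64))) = -1080640/171 - 64*sqrt(854)/3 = -6942.96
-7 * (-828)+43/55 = 318823/55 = 5796.78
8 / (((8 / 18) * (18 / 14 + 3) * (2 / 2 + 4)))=21 / 25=0.84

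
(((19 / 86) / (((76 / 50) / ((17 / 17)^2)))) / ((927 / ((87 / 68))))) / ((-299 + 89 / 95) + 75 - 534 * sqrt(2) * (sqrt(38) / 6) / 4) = -1459530125 / 395722343358684 + 582338125 * sqrt(19) / 791444686717368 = -0.00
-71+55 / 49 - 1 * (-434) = 17842 / 49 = 364.12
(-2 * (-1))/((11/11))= 2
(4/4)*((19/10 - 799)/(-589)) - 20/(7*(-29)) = 1735913/1195670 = 1.45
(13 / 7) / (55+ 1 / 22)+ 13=13.03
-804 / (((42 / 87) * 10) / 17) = -99093 / 35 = -2831.23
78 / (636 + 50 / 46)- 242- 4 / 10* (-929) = 9504114 / 73265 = 129.72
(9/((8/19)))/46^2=171/16928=0.01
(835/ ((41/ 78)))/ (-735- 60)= -4342/ 2173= -2.00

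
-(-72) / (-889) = -72 / 889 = -0.08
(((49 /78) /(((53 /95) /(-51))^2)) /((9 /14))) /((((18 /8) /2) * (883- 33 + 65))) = 1431393880 /180430497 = 7.93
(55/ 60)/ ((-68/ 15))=-55/ 272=-0.20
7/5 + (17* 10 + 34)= 1027/5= 205.40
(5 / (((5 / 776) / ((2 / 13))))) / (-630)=-0.19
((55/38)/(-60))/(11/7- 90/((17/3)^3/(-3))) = -0.01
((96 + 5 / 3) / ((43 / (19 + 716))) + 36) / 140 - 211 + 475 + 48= 1951573 / 6020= 324.18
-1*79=-79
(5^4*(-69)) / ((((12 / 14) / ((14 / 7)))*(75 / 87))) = -116725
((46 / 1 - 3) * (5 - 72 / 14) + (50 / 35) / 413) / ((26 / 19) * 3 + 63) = -337231 / 3686025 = -0.09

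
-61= -61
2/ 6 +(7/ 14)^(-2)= 13/ 3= 4.33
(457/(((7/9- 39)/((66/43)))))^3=-2500448696025489/404567235136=-6180.55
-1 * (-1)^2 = -1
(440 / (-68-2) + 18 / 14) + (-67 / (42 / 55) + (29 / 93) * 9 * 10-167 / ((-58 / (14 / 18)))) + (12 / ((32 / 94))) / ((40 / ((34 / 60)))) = -5612476637 / 90619200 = -61.93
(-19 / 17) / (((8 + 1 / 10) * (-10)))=19 / 1377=0.01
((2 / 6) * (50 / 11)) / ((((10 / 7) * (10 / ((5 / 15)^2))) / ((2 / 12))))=7 / 3564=0.00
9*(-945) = -8505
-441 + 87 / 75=-10996 / 25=-439.84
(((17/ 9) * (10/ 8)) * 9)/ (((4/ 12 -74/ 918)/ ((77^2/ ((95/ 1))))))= 46263987/ 8816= 5247.73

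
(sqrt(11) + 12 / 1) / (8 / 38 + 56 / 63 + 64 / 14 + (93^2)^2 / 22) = 26334 * sqrt(11) / 89541974933 + 316008 / 89541974933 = 0.00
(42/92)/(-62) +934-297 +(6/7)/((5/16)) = 63858397/99820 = 639.74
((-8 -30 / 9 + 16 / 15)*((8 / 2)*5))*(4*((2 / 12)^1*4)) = -4928 / 9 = -547.56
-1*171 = -171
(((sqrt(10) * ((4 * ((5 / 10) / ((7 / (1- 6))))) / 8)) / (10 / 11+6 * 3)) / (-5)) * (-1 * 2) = -11 * sqrt(10) / 2912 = -0.01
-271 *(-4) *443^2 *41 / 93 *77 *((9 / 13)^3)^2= 795102851.13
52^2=2704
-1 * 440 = -440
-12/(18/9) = -6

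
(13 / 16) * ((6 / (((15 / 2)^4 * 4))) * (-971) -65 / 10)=-3053843 / 540000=-5.66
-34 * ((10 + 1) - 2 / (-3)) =-1190 / 3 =-396.67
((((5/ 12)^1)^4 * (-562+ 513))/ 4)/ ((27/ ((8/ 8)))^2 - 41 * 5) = -30625/ 43462656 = -0.00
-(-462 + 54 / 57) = 8760 / 19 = 461.05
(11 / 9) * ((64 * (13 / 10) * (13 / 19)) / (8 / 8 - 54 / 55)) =654368 / 171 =3826.71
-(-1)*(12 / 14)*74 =444 / 7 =63.43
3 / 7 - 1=-4 / 7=-0.57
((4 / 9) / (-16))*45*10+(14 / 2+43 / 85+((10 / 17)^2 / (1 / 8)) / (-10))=-15233 / 2890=-5.27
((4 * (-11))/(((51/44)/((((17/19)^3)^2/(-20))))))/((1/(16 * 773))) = 8499423025984/705688215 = 12044.16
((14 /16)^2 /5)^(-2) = 42.65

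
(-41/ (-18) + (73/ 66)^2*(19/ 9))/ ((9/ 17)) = 3239333/ 352836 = 9.18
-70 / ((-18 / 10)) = 350 / 9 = 38.89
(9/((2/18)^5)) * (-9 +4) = -2657205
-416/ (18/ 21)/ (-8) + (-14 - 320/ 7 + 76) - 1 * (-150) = 4766/ 21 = 226.95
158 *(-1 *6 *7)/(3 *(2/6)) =-6636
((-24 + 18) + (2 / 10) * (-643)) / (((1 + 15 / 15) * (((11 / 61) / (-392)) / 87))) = 700035756 / 55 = 12727922.84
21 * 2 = 42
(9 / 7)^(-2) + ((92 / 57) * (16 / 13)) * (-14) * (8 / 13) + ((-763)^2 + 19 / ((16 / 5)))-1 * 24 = 2422526807941 / 4161456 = 582134.43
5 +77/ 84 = 71/ 12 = 5.92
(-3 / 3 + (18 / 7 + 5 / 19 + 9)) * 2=2882 / 133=21.67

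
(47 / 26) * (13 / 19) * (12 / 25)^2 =3384 / 11875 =0.28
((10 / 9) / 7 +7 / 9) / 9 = 59 / 567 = 0.10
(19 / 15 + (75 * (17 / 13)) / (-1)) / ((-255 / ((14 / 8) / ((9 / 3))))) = 66073 / 298350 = 0.22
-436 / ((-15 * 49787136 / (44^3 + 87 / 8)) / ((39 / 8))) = 965769103 / 3982970880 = 0.24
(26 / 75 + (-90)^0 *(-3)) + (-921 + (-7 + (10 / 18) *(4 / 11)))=-2302867 / 2475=-930.45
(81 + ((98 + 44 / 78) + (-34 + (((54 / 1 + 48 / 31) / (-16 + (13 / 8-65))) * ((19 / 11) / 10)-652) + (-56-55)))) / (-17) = 26075918008 / 717813525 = 36.33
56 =56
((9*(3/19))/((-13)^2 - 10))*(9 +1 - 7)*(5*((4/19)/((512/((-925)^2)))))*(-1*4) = -115509375/612256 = -188.66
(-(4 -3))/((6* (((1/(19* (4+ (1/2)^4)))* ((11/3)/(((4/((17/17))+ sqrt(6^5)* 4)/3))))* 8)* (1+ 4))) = -741* sqrt(6)/176 -247/2112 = -10.43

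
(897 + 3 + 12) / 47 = 912 / 47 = 19.40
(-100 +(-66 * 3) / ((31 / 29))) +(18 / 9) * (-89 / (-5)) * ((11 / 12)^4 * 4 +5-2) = -31289833 / 401760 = -77.88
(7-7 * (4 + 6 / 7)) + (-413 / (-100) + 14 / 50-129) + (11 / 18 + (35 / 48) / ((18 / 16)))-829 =-2644193 / 2700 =-979.33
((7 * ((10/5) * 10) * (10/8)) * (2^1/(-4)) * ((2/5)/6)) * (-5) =175/6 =29.17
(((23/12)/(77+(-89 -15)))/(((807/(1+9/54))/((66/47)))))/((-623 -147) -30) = 1771/9831196800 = 0.00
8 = 8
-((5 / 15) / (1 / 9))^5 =-243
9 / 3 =3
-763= -763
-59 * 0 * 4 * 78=0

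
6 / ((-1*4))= -3 / 2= -1.50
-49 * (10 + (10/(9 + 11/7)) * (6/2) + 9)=-39592/37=-1070.05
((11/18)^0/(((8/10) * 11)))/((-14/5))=-25/616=-0.04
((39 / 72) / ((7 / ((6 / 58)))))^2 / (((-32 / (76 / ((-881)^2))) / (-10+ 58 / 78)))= 89167 / 49128681444864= 0.00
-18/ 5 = -3.60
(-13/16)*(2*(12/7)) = -39/14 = -2.79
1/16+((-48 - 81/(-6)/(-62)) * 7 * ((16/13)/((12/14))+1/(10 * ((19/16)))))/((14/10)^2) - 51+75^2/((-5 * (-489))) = -43390882915/139786192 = -310.41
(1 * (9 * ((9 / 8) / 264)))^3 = 0.00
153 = 153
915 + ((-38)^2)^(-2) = 1907899441/ 2085136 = 915.00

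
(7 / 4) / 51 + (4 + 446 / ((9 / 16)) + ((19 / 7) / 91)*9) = 310780381 / 389844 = 797.19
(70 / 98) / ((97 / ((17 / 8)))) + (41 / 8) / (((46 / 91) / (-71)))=-179863869 / 249872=-719.82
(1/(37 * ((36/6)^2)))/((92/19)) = 19/122544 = 0.00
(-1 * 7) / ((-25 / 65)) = 91 / 5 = 18.20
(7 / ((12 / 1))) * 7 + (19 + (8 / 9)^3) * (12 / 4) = 61421 / 972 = 63.19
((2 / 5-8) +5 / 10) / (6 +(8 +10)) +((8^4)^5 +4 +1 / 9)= 830103483316929825467 / 720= 1152921504606846979.82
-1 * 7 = -7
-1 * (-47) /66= 47 /66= 0.71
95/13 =7.31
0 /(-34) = 0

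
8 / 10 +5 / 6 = 49 / 30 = 1.63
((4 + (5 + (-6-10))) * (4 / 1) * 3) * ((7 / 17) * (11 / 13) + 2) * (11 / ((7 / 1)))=-68508 / 221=-309.99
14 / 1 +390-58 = 346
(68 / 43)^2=2.50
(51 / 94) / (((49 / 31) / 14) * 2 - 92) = -1581 / 267430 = -0.01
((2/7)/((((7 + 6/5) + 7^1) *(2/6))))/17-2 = -9029/4522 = -2.00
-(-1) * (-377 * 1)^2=142129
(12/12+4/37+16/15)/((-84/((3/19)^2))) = -0.00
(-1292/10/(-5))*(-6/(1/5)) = -3876/5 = -775.20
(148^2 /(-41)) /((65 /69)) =-1511376 /2665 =-567.12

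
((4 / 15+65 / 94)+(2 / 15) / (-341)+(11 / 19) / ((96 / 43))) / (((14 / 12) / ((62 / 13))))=177896767 / 35755720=4.98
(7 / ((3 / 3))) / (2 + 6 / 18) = 3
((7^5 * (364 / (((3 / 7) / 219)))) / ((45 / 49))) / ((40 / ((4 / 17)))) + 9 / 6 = 153182303647 / 7650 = 20023830.54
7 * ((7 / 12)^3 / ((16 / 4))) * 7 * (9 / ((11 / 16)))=16807 / 528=31.83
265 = 265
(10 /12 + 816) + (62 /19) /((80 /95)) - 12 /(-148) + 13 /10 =3650077 /4440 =822.09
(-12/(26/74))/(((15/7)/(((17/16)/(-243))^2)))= -74851/245643840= -0.00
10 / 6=5 / 3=1.67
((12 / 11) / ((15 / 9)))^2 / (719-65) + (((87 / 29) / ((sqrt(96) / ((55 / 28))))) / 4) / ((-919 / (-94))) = 216 / 329725 + 2585 * sqrt(6) / 411712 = 0.02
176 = 176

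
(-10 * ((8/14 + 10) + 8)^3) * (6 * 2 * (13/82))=-121855.93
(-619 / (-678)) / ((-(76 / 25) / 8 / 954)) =-4921050 / 2147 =-2292.06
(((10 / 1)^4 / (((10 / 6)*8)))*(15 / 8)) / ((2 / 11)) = 61875 / 8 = 7734.38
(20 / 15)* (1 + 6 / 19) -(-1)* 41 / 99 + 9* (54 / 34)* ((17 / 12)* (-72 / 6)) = -453004 / 1881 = -240.83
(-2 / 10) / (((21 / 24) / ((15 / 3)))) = -8 / 7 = -1.14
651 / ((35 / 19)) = 1767 / 5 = 353.40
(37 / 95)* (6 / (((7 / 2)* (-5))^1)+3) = 3441 / 3325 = 1.03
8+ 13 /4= 45 /4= 11.25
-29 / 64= -0.45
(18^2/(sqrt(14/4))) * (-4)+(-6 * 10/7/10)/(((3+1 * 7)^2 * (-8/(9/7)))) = -692.74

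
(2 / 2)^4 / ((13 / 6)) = 6 / 13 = 0.46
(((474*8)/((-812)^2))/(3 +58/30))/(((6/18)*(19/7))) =10665/8277122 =0.00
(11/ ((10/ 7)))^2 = 5929/ 100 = 59.29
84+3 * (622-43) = 1821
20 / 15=4 / 3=1.33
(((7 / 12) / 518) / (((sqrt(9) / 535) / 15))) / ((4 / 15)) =13375 / 1184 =11.30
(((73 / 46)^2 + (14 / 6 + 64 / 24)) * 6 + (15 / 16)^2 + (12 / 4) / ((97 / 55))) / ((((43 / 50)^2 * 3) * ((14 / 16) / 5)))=652571684375 / 5313153272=122.82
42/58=21/29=0.72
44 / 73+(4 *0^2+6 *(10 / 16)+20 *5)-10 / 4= 29741 / 292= 101.85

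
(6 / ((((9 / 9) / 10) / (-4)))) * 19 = -4560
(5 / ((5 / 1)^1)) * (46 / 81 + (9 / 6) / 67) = 6407 / 10854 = 0.59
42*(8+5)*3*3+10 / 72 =176909 / 36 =4914.14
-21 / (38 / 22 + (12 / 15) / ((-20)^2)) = -115500 / 9511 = -12.14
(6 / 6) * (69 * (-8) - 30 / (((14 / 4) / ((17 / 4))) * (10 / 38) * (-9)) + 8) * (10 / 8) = -660.77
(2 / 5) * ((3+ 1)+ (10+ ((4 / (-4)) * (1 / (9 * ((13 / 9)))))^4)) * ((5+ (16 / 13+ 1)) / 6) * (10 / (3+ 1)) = 6264395 / 371293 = 16.87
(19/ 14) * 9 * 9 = 1539/ 14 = 109.93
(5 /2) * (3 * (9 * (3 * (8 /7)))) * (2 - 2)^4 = 0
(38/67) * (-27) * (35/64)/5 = -3591/2144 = -1.67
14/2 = 7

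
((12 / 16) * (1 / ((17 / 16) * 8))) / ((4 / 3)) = 9 / 136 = 0.07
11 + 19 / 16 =12.19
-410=-410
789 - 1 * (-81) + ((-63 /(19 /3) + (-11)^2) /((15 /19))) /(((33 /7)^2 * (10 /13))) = 14345857 /16335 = 878.23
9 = 9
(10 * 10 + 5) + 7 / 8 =847 / 8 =105.88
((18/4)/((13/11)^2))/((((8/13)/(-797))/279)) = -242153307/208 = -1164198.59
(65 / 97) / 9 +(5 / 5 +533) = 466247 / 873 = 534.07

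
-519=-519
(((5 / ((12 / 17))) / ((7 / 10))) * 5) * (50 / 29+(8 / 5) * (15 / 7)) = 1111375 / 4263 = 260.70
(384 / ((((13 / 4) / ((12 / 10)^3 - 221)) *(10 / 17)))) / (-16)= 22365744 / 8125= 2752.71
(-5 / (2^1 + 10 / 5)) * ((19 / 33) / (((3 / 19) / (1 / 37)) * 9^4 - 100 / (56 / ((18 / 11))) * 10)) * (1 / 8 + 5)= -518035 / 5379275232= -0.00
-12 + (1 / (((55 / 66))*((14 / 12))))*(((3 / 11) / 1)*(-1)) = -4728 / 385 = -12.28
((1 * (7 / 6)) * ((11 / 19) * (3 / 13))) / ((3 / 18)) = 231 / 247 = 0.94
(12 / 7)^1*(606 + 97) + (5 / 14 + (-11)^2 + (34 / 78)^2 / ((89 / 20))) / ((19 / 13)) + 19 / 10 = 8933525413 / 6924645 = 1290.11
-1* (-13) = 13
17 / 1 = 17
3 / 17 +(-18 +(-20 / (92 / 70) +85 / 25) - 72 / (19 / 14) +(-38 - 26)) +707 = 20812583 / 37145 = 560.31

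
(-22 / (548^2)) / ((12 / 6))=-11 / 300304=-0.00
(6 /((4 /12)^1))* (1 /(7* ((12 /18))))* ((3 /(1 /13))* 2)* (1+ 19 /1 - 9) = 23166 /7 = 3309.43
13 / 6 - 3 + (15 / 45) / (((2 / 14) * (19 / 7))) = 1 / 38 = 0.03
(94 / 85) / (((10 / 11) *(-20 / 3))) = -0.18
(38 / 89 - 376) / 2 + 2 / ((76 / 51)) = -630555 / 3382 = -186.44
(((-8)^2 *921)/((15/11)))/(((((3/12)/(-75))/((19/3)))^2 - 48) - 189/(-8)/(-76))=-312088832000/348804373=-894.74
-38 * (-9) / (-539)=-342 / 539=-0.63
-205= -205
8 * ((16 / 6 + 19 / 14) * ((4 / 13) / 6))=104 / 63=1.65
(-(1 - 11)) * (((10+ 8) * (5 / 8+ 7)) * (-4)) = -5490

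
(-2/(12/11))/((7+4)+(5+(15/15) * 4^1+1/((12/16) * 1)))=-0.09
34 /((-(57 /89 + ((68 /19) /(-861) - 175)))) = 24751167 /126932507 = 0.19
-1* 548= -548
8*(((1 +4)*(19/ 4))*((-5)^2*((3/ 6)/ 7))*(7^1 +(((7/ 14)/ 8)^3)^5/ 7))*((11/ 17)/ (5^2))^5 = 6914691964519405511357737/ 250663124279880101291622400000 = 0.00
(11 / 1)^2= 121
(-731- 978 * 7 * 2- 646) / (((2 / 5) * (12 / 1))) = -25115 / 8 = -3139.38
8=8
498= 498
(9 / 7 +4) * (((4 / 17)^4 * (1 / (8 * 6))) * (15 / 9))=2960 / 5261823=0.00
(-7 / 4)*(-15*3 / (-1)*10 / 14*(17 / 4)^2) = -65025 / 64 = -1016.02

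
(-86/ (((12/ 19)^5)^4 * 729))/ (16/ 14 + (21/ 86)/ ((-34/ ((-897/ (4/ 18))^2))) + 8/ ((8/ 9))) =8270959449837294727242226243631/ 836665893239263544127353398493184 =0.01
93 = 93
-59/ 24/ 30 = -0.08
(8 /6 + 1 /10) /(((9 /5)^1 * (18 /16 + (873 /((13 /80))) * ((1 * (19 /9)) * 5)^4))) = 60372 /5056454885293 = 0.00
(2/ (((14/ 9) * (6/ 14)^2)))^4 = 2401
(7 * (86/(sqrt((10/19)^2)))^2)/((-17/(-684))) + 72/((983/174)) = 7519865.29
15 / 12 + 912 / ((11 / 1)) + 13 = 4275 / 44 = 97.16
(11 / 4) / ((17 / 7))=77 / 68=1.13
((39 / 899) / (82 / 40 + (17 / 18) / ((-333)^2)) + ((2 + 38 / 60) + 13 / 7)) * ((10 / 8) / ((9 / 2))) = 34852172366527 / 27809816596884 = 1.25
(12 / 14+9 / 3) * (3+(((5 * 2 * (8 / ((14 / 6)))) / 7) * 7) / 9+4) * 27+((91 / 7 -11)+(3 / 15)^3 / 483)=476608882 / 422625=1127.73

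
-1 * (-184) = 184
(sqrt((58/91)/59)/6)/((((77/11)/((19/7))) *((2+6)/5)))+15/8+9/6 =95 *sqrt(311402)/12627888+27/8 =3.38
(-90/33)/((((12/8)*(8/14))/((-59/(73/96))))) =198240/803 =246.87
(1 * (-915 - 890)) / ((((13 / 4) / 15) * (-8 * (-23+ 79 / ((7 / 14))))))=1805 / 234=7.71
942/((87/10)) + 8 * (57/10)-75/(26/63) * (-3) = 2635487/3770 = 699.07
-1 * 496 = -496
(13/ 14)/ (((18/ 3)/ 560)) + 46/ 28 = 3709/ 42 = 88.31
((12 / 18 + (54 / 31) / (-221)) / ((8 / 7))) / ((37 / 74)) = 1.15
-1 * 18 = -18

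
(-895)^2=801025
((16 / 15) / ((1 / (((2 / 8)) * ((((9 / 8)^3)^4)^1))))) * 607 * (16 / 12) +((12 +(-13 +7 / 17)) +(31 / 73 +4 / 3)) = 71010355661924749 / 79950816215040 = 888.18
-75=-75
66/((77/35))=30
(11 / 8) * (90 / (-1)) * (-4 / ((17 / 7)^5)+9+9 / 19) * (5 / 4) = -39336556050 / 26977283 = -1458.14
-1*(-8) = 8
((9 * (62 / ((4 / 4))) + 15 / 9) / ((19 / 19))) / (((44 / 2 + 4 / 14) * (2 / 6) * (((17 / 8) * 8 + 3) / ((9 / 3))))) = 11753 / 1040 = 11.30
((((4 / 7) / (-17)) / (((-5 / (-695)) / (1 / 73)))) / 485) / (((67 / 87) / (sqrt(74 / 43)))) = -48372 * sqrt(3182) / 12138214795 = -0.00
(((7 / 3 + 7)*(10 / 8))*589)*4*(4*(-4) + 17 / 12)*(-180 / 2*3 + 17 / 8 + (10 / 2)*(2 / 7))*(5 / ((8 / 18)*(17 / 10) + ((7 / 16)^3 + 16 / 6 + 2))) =98430852800000 / 1014859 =96989683.10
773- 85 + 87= 775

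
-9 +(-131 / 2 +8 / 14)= -1035 / 14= -73.93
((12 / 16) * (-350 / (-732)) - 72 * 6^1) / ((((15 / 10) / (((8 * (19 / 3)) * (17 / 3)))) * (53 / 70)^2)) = -666763021400 / 4626423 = -144120.64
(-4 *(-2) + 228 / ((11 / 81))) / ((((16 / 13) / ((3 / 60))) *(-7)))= -9.79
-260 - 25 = -285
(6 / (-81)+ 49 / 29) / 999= 1265 / 782217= 0.00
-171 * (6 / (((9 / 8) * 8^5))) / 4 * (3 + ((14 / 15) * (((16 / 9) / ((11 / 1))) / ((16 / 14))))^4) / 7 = -277220026127689 / 92954954695680000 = -0.00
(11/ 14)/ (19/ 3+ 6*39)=33/ 10094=0.00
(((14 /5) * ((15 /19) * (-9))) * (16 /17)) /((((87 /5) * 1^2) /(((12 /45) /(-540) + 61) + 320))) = -172821376 /421515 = -410.00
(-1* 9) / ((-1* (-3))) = -3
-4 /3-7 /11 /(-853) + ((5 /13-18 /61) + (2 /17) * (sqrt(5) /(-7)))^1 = -27747644 /22322157-2 * sqrt(5) /119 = -1.28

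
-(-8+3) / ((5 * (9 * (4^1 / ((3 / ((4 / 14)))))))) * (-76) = -133 / 6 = -22.17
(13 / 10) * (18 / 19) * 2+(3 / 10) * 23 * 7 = 1929 / 38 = 50.76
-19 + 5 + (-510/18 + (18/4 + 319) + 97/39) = 7375/26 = 283.65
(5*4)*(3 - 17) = -280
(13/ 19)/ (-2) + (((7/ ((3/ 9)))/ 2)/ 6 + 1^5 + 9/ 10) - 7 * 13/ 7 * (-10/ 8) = 1858/ 95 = 19.56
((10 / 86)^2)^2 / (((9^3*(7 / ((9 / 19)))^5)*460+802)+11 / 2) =810 / 1047152280742656019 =0.00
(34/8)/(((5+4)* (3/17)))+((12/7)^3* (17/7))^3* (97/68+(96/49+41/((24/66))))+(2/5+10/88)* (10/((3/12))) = 171397104711434961587/805729010544612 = 212723.02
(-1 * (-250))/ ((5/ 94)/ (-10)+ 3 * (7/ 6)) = 47000/ 657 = 71.54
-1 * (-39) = 39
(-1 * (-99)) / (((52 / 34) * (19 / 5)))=8415 / 494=17.03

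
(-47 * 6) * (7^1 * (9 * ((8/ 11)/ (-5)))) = 142128/ 55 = 2584.15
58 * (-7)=-406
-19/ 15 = -1.27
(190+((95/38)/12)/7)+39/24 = 16099/84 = 191.65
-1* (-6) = 6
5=5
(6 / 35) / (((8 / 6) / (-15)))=-27 / 14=-1.93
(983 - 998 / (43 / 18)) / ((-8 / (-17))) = 413185 / 344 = 1201.12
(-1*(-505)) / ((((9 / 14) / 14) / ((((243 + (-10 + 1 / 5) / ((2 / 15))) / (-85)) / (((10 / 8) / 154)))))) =-688979984 / 255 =-2701882.29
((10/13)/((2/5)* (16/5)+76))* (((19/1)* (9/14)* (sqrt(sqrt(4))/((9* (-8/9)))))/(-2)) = 7125* sqrt(2)/937664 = 0.01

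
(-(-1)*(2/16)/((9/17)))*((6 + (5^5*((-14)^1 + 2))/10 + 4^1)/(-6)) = 15895/108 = 147.18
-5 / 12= -0.42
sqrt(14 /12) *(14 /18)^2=49 *sqrt(42) /486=0.65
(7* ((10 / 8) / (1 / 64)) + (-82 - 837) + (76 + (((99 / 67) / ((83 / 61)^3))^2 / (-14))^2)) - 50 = -140583980732963462168180920421223987 / 422174882008008552413100756334276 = -333.00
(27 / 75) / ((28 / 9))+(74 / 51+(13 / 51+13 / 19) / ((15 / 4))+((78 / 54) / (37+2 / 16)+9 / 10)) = 1665650269 / 604365300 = 2.76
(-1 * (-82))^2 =6724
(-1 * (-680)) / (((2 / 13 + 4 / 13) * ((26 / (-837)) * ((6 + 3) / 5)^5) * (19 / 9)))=-16468750 / 13851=-1188.99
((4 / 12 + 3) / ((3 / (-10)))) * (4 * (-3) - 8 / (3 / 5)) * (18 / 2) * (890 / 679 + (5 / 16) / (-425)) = 114923495 / 34629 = 3318.71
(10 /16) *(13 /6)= 65 /48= 1.35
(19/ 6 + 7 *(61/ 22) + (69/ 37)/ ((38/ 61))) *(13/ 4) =15422771/ 185592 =83.10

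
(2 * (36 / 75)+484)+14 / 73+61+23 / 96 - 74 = 82762967 / 175200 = 472.39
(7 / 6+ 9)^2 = 3721 / 36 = 103.36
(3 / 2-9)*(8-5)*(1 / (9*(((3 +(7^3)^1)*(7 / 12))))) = -15 / 1211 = -0.01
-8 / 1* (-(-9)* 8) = -576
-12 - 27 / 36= -51 / 4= -12.75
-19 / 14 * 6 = -57 / 7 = -8.14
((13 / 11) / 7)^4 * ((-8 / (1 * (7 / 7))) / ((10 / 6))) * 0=0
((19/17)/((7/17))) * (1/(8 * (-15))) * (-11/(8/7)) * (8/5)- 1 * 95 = -56791/600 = -94.65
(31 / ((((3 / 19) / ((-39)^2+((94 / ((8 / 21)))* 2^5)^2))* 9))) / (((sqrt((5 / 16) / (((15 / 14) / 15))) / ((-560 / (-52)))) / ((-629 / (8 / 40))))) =-102661663289320* sqrt(70) / 39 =-22023823059403.80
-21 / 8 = -2.62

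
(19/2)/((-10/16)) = -76/5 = -15.20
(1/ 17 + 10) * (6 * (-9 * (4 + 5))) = -83106/ 17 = -4888.59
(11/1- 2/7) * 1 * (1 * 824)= 61800/7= 8828.57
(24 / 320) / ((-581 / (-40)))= 3 / 581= 0.01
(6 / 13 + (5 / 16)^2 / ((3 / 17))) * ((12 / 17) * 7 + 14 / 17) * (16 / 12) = 496517 / 63648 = 7.80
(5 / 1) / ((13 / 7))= 35 / 13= 2.69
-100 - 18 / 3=-106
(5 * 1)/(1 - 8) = -5/7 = -0.71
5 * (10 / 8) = 25 / 4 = 6.25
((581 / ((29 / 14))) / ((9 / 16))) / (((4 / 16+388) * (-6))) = -260288 / 1215999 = -0.21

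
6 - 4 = 2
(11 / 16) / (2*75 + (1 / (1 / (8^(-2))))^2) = 2816 / 614401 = 0.00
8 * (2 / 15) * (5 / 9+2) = 368 / 135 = 2.73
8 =8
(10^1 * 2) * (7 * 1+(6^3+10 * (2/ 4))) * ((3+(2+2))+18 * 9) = 770640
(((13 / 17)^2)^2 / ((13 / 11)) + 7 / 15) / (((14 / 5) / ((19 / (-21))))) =-8997944 / 36832761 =-0.24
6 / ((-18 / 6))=-2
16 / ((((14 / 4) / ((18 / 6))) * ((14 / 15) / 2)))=1440 / 49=29.39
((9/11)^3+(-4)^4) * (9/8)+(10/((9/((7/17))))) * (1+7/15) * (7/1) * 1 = 293.31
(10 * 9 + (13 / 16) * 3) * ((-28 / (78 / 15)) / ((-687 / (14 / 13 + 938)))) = 26331130 / 38701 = 680.37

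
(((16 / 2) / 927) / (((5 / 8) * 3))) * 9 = 64 / 1545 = 0.04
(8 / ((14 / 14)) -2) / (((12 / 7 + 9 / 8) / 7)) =784 / 53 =14.79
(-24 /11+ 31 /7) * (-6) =-1038 /77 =-13.48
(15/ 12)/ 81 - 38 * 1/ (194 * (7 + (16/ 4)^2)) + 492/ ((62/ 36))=6401661433/ 22408164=285.68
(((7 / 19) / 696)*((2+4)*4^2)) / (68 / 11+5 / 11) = 308 / 40223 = 0.01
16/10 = 8/5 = 1.60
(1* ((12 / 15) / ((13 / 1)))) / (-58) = -2 / 1885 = -0.00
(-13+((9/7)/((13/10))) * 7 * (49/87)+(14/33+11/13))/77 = -97418/957957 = -0.10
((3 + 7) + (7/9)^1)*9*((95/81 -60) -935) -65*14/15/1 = -7813414/81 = -96461.90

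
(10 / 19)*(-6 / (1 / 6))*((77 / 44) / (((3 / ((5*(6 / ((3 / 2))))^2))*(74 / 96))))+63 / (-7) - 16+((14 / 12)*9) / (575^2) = -2677781453987 / 464858750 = -5760.42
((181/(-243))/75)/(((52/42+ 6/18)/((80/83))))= -20272/3327885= -0.01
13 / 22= 0.59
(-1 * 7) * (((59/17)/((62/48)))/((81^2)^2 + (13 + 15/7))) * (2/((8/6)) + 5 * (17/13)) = -0.00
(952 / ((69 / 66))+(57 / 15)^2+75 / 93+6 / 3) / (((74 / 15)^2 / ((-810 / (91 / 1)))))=-339.35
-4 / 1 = -4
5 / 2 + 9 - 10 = 3 / 2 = 1.50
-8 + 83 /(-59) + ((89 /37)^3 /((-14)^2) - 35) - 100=-84544864589 /585751292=-144.34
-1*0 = 0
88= 88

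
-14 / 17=-0.82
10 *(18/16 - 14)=-515/4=-128.75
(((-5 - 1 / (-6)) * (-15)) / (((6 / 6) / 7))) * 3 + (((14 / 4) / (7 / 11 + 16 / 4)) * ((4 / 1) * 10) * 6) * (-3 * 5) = -40635 / 34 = -1195.15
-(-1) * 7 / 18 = 7 / 18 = 0.39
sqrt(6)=2.45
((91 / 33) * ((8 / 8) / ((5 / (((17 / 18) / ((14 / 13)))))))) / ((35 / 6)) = 2873 / 34650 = 0.08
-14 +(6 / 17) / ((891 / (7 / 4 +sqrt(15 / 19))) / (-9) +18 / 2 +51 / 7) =-24693879 / 1762577 - 12936 * sqrt(285) / 33488963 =-14.02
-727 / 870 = -0.84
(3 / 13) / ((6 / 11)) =0.42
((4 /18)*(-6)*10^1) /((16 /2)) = -5 /3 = -1.67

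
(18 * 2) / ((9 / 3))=12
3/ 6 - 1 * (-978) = 1957/ 2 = 978.50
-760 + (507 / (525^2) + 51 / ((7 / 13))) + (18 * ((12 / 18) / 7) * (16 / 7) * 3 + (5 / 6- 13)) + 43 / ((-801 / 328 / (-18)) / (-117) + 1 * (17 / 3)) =-52583738087543 / 79901666250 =-658.11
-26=-26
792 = 792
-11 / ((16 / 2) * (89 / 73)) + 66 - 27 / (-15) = 237353 / 3560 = 66.67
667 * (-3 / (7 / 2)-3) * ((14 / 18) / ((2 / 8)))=-8004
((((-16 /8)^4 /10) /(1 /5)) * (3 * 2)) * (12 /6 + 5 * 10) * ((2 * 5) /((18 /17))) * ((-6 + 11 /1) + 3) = 565760 /3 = 188586.67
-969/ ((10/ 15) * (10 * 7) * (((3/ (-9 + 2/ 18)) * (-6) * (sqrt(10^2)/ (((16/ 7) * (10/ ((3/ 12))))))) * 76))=-544/ 441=-1.23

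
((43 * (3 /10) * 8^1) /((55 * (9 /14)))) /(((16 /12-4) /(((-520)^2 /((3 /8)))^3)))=-121875527861534720000 /297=-410355312665100067.34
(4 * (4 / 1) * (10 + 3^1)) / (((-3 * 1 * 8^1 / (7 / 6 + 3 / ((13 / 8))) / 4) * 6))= -470 / 27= -17.41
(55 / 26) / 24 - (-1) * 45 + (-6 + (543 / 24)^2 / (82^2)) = 657298015 / 16783104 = 39.16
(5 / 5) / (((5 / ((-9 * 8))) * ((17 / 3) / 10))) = -432 / 17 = -25.41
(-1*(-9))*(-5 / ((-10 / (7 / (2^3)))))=63 / 16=3.94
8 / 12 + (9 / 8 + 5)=163 / 24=6.79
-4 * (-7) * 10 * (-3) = -840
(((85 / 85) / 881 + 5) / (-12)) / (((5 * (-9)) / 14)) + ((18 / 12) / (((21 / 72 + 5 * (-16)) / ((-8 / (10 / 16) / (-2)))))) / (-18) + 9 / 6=744613447 / 455045310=1.64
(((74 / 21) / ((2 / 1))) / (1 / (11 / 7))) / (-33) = -37 / 441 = -0.08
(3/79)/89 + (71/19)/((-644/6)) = -0.03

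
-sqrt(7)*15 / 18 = -2.20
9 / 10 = 0.90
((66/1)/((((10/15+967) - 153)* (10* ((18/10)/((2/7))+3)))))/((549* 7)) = 11/48526842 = 0.00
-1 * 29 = -29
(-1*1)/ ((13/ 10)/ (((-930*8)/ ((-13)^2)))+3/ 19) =-1413600/ 181457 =-7.79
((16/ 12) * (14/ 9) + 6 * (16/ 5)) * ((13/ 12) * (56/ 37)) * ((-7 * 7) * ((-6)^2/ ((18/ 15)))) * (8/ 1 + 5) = -665924896/ 999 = -666591.49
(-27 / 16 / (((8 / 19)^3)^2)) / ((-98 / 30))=19053581805 / 205520896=92.71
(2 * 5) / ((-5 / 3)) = -6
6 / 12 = 1 / 2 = 0.50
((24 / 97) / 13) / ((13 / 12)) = 288 / 16393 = 0.02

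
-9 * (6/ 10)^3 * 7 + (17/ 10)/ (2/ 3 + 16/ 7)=-201999/ 15500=-13.03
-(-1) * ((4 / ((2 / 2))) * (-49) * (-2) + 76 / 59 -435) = -2461 / 59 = -41.71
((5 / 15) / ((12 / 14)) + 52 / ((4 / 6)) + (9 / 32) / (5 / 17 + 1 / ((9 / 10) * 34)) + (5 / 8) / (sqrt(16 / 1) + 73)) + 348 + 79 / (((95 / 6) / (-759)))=-70780586201 / 21067200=-3359.75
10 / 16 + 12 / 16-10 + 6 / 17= -1125 / 136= -8.27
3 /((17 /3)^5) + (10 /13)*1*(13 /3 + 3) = 312396971 /55374423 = 5.64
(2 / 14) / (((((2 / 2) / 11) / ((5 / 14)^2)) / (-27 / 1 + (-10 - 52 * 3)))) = -53075 / 1372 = -38.68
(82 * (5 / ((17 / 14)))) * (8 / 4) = 11480 / 17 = 675.29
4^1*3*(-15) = -180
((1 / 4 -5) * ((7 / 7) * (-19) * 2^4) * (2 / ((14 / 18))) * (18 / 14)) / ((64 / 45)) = 1315845 / 392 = 3356.75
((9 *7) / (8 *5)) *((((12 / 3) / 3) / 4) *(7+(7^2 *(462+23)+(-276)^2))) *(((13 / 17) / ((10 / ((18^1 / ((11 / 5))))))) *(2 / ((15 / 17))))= 20464353 / 275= 74415.83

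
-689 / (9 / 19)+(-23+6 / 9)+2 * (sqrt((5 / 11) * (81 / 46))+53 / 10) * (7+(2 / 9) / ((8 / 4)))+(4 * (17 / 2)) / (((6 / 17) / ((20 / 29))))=-1742272 / 1305+64 * sqrt(2530) / 253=-1322.35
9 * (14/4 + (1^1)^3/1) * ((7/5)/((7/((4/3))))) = 10.80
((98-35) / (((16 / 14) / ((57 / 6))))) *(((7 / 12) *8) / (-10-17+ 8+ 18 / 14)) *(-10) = 684285 / 496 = 1379.61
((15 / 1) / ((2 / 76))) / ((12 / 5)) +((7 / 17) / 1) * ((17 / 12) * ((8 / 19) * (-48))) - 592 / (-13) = 133997 / 494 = 271.25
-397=-397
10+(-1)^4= 11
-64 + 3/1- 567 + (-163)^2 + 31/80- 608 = 2026671/80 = 25333.39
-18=-18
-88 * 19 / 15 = -1672 / 15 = -111.47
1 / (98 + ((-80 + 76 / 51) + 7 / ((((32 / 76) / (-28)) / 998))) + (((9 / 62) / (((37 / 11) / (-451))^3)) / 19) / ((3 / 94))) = -1521565467 / 1584847452931496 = -0.00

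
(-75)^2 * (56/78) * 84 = 4410000/13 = 339230.77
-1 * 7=-7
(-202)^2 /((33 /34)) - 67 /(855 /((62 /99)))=3558512686 /84645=42040.44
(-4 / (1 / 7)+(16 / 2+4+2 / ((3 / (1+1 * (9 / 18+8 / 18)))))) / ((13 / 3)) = -3.39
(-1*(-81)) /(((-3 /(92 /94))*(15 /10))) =-828 /47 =-17.62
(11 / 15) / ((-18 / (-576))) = 352 / 15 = 23.47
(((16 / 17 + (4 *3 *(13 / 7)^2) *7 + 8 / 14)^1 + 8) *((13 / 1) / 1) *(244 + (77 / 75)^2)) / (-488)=-79760037227 / 40831875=-1953.38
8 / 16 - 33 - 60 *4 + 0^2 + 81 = -383 / 2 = -191.50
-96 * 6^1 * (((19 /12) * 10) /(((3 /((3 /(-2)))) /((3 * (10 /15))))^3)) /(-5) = -1824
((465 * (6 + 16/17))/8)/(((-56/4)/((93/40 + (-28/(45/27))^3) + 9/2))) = 3711412287/27200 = 136448.98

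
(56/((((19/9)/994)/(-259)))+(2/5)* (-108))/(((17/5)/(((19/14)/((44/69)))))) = -5595624207/1309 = -4274732.01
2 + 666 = 668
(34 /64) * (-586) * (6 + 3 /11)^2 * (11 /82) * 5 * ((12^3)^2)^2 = -73254306277815025.81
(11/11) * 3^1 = 3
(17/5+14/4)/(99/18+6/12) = 23/20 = 1.15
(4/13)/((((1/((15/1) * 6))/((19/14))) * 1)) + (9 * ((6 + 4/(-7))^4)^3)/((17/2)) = 2121382785549605774724/3058924471421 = 693506101.69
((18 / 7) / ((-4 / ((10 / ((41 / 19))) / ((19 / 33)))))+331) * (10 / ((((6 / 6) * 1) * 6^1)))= 467560 / 861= 543.04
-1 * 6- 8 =-14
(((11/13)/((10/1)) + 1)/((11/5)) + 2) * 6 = 2139/143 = 14.96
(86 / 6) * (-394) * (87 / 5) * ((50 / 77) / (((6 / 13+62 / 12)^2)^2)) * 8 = -1454893062704640 / 2859886555757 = -508.72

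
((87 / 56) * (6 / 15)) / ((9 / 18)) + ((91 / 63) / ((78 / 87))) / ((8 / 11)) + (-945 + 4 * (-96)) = -6680731 / 5040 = -1325.54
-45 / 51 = -15 / 17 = -0.88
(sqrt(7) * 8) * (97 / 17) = 776 * sqrt(7) / 17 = 120.77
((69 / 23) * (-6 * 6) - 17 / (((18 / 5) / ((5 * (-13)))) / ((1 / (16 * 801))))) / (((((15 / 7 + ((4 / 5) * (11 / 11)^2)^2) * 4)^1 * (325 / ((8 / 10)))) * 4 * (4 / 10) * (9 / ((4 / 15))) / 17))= -2964144701 / 394331146560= -0.01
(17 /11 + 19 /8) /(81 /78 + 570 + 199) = 4485 /880924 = 0.01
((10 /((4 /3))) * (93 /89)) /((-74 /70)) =-48825 /6586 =-7.41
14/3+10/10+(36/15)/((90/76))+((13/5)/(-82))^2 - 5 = 271751/100860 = 2.69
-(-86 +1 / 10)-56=299 / 10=29.90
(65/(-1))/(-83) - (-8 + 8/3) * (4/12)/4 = 917/747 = 1.23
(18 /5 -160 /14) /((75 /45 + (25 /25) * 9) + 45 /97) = -0.70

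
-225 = -225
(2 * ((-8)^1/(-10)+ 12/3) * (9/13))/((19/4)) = 1728/1235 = 1.40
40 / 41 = 0.98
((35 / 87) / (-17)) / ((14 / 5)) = -0.01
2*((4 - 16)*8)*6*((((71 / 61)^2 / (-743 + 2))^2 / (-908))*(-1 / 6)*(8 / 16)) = -203293448 / 575254942140489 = -0.00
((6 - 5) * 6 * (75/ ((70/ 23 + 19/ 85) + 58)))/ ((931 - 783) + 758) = 146625/ 18086327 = 0.01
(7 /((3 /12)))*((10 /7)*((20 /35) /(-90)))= -16 /63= -0.25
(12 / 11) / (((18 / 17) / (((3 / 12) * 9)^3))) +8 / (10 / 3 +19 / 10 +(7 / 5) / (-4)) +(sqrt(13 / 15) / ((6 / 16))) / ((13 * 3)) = 8 * sqrt(195) / 1755 +1379343 / 103136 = 13.44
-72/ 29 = -2.48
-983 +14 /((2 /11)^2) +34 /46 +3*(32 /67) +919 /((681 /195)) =-205811225 /699614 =-294.18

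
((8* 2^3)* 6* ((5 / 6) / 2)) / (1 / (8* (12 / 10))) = 1536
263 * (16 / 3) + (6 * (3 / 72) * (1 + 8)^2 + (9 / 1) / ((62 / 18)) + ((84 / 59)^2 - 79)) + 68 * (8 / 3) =660367799 / 431644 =1529.89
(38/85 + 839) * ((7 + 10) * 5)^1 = 71353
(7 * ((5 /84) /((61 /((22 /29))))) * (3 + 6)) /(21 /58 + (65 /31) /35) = 35805 /323971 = 0.11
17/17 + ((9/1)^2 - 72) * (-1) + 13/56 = -435/56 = -7.77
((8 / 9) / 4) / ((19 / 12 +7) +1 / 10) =40 / 1563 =0.03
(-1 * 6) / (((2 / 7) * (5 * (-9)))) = 7 / 15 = 0.47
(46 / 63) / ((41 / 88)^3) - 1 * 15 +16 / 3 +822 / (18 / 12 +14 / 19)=134724290383 / 369071955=365.04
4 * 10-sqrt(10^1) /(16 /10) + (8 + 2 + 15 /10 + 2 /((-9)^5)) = 6082043 /118098-5 * sqrt(10) /8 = 49.52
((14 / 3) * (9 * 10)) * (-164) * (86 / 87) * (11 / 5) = -149794.21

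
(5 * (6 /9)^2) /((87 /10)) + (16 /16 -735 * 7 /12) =-1338913 /3132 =-427.49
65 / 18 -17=-241 / 18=-13.39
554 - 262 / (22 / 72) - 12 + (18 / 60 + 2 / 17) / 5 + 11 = -2845869 / 9350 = -304.37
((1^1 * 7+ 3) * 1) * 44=440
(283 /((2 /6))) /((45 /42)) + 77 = 4347 /5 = 869.40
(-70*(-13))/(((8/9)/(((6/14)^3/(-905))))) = -3159/35476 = -0.09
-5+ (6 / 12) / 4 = -4.88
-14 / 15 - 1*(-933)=13981 / 15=932.07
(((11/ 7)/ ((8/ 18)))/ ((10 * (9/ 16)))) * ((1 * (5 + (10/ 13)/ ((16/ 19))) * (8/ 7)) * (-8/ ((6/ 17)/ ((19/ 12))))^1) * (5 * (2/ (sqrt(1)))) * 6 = -5826920/ 637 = -9147.44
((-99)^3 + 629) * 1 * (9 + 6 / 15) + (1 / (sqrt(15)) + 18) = -9114880 + sqrt(15) / 15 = -9114879.74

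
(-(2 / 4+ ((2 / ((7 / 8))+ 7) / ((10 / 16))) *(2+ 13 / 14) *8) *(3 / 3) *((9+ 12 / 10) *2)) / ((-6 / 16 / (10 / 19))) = 9291792 / 931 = 9980.44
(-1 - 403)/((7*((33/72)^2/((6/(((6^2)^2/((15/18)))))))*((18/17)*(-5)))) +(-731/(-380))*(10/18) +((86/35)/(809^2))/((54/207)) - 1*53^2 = -47907617702425007/17062751627460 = -2807.73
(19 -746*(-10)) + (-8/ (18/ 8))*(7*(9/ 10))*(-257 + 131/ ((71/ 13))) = 4507973/ 355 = 12698.52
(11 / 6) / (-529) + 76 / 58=120293 / 92046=1.31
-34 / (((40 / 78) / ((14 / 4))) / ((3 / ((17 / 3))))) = -2457 / 20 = -122.85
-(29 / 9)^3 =-24389 / 729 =-33.46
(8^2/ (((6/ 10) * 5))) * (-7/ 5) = -448/ 15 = -29.87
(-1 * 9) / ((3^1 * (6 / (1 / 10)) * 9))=-1 / 180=-0.01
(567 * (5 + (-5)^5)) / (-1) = 1769040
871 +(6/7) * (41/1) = 6343/7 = 906.14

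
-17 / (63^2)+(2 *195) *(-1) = -390.00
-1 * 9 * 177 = -1593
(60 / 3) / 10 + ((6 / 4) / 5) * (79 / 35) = 2.68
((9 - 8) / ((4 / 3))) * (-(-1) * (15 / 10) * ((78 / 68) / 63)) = 39 / 1904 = 0.02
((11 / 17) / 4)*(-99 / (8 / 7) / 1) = -7623 / 544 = -14.01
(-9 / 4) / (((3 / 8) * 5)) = -6 / 5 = -1.20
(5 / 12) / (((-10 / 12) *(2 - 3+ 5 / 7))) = 7 / 4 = 1.75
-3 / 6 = -0.50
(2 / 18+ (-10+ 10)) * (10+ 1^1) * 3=11 / 3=3.67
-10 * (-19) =190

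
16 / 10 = 8 / 5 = 1.60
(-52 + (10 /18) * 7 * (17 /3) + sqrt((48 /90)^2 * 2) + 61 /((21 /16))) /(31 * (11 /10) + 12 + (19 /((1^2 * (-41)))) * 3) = 656 * sqrt(2) /54993 + 1279610 /3464559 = 0.39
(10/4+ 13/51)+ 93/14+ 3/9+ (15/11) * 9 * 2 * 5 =132.46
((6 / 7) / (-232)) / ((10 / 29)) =-0.01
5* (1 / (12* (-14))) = -0.03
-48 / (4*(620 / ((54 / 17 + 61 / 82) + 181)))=-773337 / 216070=-3.58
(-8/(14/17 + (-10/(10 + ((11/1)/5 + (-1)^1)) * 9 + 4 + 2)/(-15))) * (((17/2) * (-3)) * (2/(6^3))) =1.97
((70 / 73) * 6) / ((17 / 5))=2100 / 1241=1.69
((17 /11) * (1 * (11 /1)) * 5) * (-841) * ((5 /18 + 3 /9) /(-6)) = 786335 /108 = 7280.88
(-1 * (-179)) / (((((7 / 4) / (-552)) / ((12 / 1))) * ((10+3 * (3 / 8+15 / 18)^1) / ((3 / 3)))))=-37942272 / 763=-49727.75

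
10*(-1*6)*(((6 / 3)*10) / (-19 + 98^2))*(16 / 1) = -1280 / 639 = -2.00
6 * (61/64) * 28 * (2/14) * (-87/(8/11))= -175131/64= -2736.42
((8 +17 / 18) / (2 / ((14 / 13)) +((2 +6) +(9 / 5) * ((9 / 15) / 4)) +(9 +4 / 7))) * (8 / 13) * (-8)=-3606400 / 1613313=-2.24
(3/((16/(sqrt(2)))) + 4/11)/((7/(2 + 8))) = 0.90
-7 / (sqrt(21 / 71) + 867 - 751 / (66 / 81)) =3388*sqrt(1491) / 102741675 + 4384534 / 34247225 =0.13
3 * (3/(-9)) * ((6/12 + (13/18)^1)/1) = -11/9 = -1.22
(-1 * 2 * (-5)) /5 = 2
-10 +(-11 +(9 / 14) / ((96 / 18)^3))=-21.00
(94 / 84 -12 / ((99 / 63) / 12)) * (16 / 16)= -41819 / 462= -90.52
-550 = -550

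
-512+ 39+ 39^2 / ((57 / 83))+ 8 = 33246 / 19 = 1749.79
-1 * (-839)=839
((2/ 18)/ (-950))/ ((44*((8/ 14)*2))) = -7/ 3009600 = -0.00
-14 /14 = -1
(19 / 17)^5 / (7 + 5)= 2476099 / 17038284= 0.15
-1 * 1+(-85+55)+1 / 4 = -123 / 4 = -30.75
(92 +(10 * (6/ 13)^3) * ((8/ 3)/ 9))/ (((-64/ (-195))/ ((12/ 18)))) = 253455/ 1352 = 187.47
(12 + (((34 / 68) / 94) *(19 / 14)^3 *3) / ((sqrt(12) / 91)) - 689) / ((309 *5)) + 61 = 89167 *sqrt(3) / 227720640 + 93568 / 1545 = 60.56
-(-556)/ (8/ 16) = 1112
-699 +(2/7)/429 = -2099095/3003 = -699.00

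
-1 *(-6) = 6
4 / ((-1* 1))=-4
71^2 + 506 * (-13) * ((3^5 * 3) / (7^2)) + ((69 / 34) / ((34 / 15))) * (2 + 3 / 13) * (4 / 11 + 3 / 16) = -12029923542289 / 129601472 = -92822.43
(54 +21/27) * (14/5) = 6902/45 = 153.38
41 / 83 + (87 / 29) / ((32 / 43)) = 12019 / 2656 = 4.53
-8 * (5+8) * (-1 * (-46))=-4784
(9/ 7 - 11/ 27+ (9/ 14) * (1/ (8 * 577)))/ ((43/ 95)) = 20801675/ 10718352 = 1.94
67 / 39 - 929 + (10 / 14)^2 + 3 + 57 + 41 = -1578050 / 1911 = -825.77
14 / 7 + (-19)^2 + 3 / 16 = 5811 / 16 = 363.19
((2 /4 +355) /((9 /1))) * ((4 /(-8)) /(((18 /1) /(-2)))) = 79 /36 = 2.19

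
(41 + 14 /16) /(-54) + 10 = 3985 /432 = 9.22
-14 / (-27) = 14 / 27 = 0.52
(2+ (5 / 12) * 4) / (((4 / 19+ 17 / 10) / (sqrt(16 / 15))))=152 * sqrt(15) / 297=1.98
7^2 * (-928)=-45472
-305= -305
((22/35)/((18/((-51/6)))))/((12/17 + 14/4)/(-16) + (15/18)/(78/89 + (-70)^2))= 1.13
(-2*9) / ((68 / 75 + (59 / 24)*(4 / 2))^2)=-1620000 / 3052009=-0.53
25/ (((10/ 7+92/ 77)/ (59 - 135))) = -73150/ 101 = -724.26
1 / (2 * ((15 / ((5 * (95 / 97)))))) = 95 / 582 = 0.16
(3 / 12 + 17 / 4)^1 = 9 / 2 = 4.50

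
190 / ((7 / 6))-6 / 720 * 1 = 136793 / 840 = 162.85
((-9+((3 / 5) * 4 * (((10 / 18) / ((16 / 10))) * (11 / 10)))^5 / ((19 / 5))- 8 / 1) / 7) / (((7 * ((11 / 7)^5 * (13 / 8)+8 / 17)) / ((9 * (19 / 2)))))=-463957981711 / 253448656128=-1.83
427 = 427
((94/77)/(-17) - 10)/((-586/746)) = 4917632/383537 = 12.82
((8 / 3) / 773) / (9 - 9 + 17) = 8 / 39423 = 0.00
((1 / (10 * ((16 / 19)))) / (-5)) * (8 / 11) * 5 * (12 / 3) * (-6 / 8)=57 / 220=0.26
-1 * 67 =-67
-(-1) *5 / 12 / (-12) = -5 / 144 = -0.03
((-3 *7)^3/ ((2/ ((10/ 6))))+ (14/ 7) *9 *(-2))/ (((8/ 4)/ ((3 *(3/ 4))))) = -139563/ 16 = -8722.69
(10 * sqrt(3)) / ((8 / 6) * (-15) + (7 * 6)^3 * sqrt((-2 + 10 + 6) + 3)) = 0.00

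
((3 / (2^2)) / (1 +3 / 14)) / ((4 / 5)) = 105 / 136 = 0.77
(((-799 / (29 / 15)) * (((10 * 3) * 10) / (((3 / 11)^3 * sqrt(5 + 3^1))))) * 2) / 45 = -53173450 * sqrt(2) / 783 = -96039.10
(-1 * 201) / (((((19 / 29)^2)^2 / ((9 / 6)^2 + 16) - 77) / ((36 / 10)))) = 9.40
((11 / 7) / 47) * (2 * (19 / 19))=22 / 329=0.07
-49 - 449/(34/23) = -11993/34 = -352.74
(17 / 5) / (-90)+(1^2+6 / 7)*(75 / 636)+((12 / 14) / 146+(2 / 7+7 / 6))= 39961753 / 24374700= 1.64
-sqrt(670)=-25.88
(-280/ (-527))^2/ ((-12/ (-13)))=254800/ 833187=0.31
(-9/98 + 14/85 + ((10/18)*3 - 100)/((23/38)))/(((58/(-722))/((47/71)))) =1583655954239/1183451430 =1338.17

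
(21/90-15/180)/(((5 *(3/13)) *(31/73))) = 949/3100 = 0.31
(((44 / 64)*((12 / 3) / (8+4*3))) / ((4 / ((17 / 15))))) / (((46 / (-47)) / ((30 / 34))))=-517 / 14720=-0.04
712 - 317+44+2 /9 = 3953 /9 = 439.22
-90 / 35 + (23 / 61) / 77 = -12055 / 4697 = -2.57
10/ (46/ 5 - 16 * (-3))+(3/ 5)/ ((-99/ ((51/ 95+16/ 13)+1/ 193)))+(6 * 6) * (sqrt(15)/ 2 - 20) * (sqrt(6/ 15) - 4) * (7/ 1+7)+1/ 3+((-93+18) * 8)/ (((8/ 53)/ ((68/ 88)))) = -241563461683/ 78657150+252 * (20 - sqrt(10)) * (40 - sqrt(15))/ 5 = 27587.06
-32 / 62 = -16 / 31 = -0.52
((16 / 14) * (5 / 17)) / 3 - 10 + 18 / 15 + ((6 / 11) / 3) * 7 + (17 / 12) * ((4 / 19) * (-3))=-3100157 / 373065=-8.31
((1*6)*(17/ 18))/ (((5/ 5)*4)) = 17/ 12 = 1.42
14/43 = 0.33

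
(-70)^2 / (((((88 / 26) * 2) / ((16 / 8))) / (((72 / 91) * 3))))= 3436.36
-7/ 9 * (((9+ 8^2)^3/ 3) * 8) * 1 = -21784952/ 27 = -806850.07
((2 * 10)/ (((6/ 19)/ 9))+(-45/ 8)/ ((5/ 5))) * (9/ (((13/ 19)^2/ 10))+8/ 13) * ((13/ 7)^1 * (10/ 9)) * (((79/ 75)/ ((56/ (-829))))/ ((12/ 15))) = -229470967805/ 52416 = -4377880.19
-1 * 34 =-34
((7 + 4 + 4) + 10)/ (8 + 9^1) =25/ 17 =1.47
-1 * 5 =-5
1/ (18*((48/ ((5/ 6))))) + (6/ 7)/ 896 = 61/ 31752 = 0.00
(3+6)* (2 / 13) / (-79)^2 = 0.00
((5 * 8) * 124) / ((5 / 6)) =5952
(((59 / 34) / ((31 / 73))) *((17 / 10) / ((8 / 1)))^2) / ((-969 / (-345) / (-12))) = -297183 / 376960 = -0.79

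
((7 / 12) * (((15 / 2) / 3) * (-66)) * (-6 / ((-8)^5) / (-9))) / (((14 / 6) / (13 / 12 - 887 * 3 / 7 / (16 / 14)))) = -437635 / 1572864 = -0.28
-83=-83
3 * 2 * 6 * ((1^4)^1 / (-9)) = -4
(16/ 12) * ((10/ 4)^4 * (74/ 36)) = 23125/ 216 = 107.06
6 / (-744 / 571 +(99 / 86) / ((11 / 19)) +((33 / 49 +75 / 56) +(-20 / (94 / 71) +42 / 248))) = -84139791792 / 171629443609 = -0.49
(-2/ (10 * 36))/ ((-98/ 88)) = 11/ 2205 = 0.00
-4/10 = -2/5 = -0.40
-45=-45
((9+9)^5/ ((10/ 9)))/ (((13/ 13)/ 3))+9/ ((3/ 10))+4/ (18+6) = 153055913/ 30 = 5101863.77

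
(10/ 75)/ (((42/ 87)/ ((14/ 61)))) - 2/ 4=-799/ 1830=-0.44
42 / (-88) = -21 / 44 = -0.48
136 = 136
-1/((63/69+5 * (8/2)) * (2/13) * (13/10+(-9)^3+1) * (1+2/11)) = 1265/3495427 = 0.00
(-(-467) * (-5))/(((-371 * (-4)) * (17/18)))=-21015/12614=-1.67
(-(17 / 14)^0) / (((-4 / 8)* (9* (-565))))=-2 / 5085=-0.00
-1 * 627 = -627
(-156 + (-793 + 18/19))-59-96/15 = -96278/95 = -1013.45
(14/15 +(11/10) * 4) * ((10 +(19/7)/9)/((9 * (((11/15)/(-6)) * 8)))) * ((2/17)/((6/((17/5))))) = -236/567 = -0.42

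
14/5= 2.80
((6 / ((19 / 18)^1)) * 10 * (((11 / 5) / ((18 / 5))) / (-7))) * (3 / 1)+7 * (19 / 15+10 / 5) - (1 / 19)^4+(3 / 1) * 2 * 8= 766006156 / 13683705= 55.98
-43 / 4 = -10.75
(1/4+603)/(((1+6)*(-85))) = -2413/2380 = -1.01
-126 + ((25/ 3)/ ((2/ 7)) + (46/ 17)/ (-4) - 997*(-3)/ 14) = 82919/ 714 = 116.13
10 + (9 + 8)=27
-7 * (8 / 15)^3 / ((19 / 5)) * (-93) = 111104 / 4275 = 25.99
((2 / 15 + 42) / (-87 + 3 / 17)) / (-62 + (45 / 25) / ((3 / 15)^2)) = 158 / 5535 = 0.03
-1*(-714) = 714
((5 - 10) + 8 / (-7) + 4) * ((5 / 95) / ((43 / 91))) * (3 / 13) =-45 / 817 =-0.06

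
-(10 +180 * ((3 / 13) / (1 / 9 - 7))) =-3.97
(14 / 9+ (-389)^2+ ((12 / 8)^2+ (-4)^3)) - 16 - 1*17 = 151227.81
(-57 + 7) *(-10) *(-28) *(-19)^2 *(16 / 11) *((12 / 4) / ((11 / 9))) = -2183328000 / 121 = -18044033.06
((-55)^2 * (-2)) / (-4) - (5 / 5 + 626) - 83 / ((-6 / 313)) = 15646 / 3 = 5215.33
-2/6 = -1/3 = -0.33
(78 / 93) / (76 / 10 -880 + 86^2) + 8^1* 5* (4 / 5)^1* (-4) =-64714047 / 505579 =-128.00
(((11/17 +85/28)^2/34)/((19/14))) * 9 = 27657081/10454864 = 2.65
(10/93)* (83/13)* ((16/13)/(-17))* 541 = -7184480/267189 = -26.89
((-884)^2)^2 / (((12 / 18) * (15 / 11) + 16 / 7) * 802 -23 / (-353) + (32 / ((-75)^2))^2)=238330300.56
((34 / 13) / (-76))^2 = 289 / 244036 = 0.00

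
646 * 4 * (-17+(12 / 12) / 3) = -129200 / 3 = -43066.67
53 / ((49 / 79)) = 4187 / 49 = 85.45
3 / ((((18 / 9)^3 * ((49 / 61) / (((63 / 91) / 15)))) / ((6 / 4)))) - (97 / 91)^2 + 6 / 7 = -163469 / 662480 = -0.25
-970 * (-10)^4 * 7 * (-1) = 67900000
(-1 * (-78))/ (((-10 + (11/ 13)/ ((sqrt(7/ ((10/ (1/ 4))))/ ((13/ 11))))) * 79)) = -91/ 869 - 13 * sqrt(70)/ 4345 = -0.13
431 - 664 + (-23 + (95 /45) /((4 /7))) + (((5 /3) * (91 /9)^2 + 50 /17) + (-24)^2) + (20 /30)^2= 8220211 /16524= 497.47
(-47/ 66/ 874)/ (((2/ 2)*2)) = -47/ 115368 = -0.00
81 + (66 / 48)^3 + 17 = 51507 / 512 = 100.60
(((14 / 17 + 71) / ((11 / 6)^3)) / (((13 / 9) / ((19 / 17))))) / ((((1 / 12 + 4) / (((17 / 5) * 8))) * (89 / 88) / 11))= 3148720128 / 4818905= 653.41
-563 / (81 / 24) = -4504 / 27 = -166.81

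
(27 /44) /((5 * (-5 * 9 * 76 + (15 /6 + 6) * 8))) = -27 /737440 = -0.00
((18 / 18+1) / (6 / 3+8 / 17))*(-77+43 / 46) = -59483 / 966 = -61.58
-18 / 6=-3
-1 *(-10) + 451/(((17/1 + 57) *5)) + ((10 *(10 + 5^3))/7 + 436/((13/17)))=26068321/33670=774.23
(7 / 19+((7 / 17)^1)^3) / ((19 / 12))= 490896 / 1773593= 0.28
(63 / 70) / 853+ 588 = 588.00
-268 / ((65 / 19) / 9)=-45828 / 65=-705.05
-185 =-185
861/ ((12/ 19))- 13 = 5401/ 4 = 1350.25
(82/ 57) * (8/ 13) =656/ 741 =0.89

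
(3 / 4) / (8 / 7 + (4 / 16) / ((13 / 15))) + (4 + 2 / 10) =12306 / 2605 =4.72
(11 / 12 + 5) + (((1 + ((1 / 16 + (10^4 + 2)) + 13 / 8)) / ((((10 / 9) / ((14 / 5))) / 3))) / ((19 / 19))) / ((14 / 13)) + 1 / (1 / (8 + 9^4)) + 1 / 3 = 2457861 / 32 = 76808.16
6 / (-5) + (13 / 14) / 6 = -439 / 420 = -1.05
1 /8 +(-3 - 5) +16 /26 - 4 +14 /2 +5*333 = 172717 /104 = 1660.74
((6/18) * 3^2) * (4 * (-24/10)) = -144/5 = -28.80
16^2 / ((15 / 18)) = 307.20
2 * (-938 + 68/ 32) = -7487/ 4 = -1871.75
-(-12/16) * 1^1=3/4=0.75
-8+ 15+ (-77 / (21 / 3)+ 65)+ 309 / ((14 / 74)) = 11860 / 7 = 1694.29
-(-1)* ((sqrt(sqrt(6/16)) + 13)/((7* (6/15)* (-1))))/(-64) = 5* 6^(1/4)/1792 + 65/896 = 0.08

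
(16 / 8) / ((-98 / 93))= -1.90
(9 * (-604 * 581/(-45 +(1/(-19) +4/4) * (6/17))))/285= 852244/3435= 248.11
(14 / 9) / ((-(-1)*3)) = 14 / 27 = 0.52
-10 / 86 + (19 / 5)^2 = 14.32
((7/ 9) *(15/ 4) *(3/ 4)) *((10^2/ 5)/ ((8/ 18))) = 1575/ 16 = 98.44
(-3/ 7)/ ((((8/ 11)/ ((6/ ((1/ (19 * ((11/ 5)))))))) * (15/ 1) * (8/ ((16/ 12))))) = -2299/ 1400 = -1.64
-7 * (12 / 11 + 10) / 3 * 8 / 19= -6832 / 627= -10.90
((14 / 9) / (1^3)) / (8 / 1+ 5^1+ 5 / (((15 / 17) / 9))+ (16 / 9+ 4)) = 7 / 314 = 0.02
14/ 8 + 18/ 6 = 4.75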